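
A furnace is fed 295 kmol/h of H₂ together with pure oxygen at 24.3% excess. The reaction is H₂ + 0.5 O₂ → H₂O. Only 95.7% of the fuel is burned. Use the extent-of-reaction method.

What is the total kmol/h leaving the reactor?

337 kmol/h

Stoichiometric O₂ = 0.5 × 295 = 147.5 kmol/h; O₂ fed = 147.5 × 1.243 = 183.3 kmol/h.
Fuel reacted = 0.957 × 295 → ξ = 282.3 kmol/h.
Outlet (n = n₀ + ν ξ):
  H₂: 295 − 1(282.3) = 12.69
  O₂: 183.3 − 0.5(282.3) = 42.18
  H₂O: 0 + 1(282.3) = 282.3
Total out = 12.69 + 42.18 + 282.3 = 337.2 kmol/h.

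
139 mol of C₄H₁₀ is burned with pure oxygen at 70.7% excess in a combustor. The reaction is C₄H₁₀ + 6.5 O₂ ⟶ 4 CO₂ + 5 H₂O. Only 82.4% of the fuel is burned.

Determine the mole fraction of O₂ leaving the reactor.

0.431

Stoichiometric O₂ = 6.5 × 139 = 903.5 mol; O₂ fed = 903.5 × 1.707 = 1542 mol.
Fuel reacted = 0.824 × 139 → ξ = 114.5 mol.
Outlet (n = n₀ + ν ξ):
  C₄H₁₀: 139 − 1(114.5) = 24.46
  O₂: 1542 − 6.5(114.5) = 797.8
  CO₂: 0 + 4(114.5) = 458.1
  H₂O: 0 + 5(114.5) = 572.7
Total out = 1853 mol; y_O₂ = 797.8 / 1853 = 0.4305.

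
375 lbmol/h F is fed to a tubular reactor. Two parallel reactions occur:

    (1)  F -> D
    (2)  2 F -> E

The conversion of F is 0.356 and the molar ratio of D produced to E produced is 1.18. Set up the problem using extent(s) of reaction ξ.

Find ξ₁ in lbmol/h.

ξ₁ = 49.5 lbmol/h

Conversion of F: F consumed = 0.356 × 375 = 133.5 lbmol/h = 1ξ₁ + 2ξ₂.
Selectivity: 1ξ₁ / (1ξ₂) = 1.18 → ξ₁ = 1.18 ξ₂.
Substitute: (1·1.18 + 2) ξ₂ = 133.5 → ξ₂ = 41.98 lbmol/h, ξ₁ = 49.54 lbmol/h.
Outlet amounts (n = n₀ + Σ ν·ξ):
  F: 375 − 1(49.54) − 2(41.98) = 241.5
  D: 0 + 1(49.54) = 49.54
  E: 0 + 1(41.98) = 41.98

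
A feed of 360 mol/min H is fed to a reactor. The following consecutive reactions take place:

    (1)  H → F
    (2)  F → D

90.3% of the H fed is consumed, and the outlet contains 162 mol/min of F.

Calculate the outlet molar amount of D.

163 mol/min

Conversion of H: H consumed = 1ξ₁ = 0.903 × 360 → ξ₁ = 325.1 mol/min.
F balance: n_F = 0 + 1ξ₁ − 1ξ₂ = 162 → ξ₂ = (1·325.1 − 162)/1 = 163.1 mol/min.
Outlet amounts (n = n₀ + Σ ν·ξ):
  H: 360 − 1(325.1) = 34.92
  F: 0 + 1(325.1) − 1(163.1) = 162
  D: 0 + 1(163.1) = 163.1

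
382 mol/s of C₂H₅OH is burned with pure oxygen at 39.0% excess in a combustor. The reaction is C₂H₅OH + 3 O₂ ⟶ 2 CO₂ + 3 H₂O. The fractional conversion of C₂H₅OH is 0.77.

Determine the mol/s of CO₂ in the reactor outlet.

Stoichiometric O₂ = 3 × 382 = 1146 mol/s; O₂ fed = 1146 × 1.390 = 1593 mol/s.
Fuel reacted = 0.77 × 382 → ξ = 294.1 mol/s.
Outlet (n = n₀ + ν ξ):
  C₂H₅OH: 382 − 1(294.1) = 87.86
  O₂: 1593 − 3(294.1) = 710.5
  CO₂: 0 + 2(294.1) = 588.3
  H₂O: 0 + 3(294.1) = 882.4

588 mol/s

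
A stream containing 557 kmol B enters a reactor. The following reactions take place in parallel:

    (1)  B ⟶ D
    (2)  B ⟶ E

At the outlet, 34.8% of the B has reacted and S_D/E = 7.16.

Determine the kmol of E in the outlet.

Conversion of B: B consumed = 0.348 × 557 = 193.8 kmol = 1ξ₁ + 1ξ₂.
Selectivity: 1ξ₁ / (1ξ₂) = 7.16 → ξ₁ = 7.16 ξ₂.
Substitute: (1·7.16 + 1) ξ₂ = 193.8 → ξ₂ = 23.75 kmol, ξ₁ = 170.1 kmol.
Outlet amounts (n = n₀ + Σ ν·ξ):
  B: 557 − 1(170.1) − 1(23.75) = 363.2
  D: 0 + 1(170.1) = 170.1
  E: 0 + 1(23.75) = 23.75

23.8 kmol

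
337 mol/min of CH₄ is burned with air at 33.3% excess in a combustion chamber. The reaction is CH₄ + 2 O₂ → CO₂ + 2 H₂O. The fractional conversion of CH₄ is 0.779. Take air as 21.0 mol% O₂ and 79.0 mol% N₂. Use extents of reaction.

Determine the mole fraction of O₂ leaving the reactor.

0.0809

Stoichiometric O₂ = 2 × 337 = 674 mol/min; O₂ fed = 674 × 1.333 = 898.4 mol/min.
N₂ fed = 898.4 × 79/21 = 3380 mol/min.
Fuel reacted = 0.779 × 337 → ξ = 262.5 mol/min.
Outlet (n = n₀ + ν ξ):
  CH₄: 337 − 1(262.5) = 74.48
  O₂: 898.4 − 2(262.5) = 373.4
  N₂: 3380 (inert)
  CO₂: 0 + 1(262.5) = 262.5
  H₂O: 0 + 2(262.5) = 525
Total out = 4615 mol/min; y_O₂ = 373.4 / 4615 = 0.0809.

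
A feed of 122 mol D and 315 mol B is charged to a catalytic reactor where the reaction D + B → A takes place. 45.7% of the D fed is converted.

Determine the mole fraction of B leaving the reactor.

0.68

D reacted = 0.457 × 122 = 55.75 mol; ν_D = −1, so ξ = 55.75/1 = 55.75 mol.
Outlet amounts (n = n₀ + ν ξ):
  D: 122 − 1(55.75) = 66.25
  B: 315 − 1(55.75) = 259.2
  A: 0 + 1(55.75) = 55.75
Total out = 381.2 mol; y_B = 259.2 / 381.2 = 0.68.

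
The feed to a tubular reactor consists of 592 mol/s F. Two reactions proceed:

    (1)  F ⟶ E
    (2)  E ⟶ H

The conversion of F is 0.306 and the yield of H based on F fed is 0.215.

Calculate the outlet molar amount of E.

53.9 mol/s

Conversion of F: F consumed = 1ξ₁ = 0.306 × 592 → ξ₁ = 181.2 mol/s.
Yield of H: 1ξ₂ / 592 = 0.215 → ξ₂ = 127.3 mol/s.
Outlet amounts (n = n₀ + Σ ν·ξ):
  F: 592 − 1(181.2) = 410.8
  E: 0 + 1(181.2) − 1(127.3) = 53.87
  H: 0 + 1(127.3) = 127.3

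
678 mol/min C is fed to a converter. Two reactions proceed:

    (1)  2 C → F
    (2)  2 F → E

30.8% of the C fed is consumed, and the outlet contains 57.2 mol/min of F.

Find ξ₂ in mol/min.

Conversion of C: C consumed = 2ξ₁ = 0.308 × 678 → ξ₁ = 104.4 mol/min.
F balance: n_F = 0 + 1ξ₁ − 2ξ₂ = 57.2 → ξ₂ = (1·104.4 − 57.2)/2 = 23.61 mol/min.
Outlet amounts (n = n₀ + Σ ν·ξ):
  C: 678 − 2(104.4) = 469.2
  F: 0 + 1(104.4) − 2(23.61) = 57.2
  E: 0 + 1(23.61) = 23.61

ξ₂ = 23.6 mol/min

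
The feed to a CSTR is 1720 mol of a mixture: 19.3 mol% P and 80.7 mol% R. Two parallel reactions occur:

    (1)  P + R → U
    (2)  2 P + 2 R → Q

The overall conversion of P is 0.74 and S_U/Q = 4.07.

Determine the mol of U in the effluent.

165 mol

Conversion of P: P consumed = 0.74 × 332 = 245.7 mol = 1ξ₁ + 2ξ₂.
Selectivity: 1ξ₁ / (1ξ₂) = 4.07 → ξ₁ = 4.07 ξ₂.
Substitute: (1·4.07 + 2) ξ₂ = 245.7 → ξ₂ = 40.47 mol, ξ₁ = 164.7 mol.
Outlet amounts (n = n₀ + Σ ν·ξ):
  P: 332 − 1(164.7) − 2(40.47) = 86.31
  R: 1388 − 1(164.7) − 2(40.47) = 1142
  U: 0 + 1(164.7) = 164.7
  Q: 0 + 1(40.47) = 40.47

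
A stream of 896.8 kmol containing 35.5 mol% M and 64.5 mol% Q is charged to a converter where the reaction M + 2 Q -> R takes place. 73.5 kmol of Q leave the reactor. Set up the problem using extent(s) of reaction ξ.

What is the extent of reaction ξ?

For Q: n = n₀ − 2ξ → 73.5 = 578.4 − 2ξ, giving ξ = 252.5 kmol.
Outlet amounts (n = n₀ + ν ξ):
  M: 318.4 − 1(252.5) = 65.9
  Q: 578.4 − 2(252.5) = 73.5
  R: 0 + 1(252.5) = 252.5

ξ = 252 kmol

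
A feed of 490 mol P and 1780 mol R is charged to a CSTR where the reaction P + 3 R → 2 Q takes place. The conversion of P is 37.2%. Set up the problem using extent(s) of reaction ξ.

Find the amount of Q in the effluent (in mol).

365 mol

P reacted = 0.372 × 490 = 182.3 mol; ν_P = −1, so ξ = 182.3/1 = 182.3 mol.
Outlet amounts (n = n₀ + ν ξ):
  P: 490 − 1(182.3) = 307.7
  R: 1780 − 3(182.3) = 1233
  Q: 0 + 2(182.3) = 364.6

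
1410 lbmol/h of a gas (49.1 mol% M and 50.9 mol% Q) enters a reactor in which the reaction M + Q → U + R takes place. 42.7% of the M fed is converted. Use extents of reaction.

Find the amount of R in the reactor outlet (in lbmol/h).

M reacted = 0.427 × 692.3 = 295.6 lbmol/h; ν_M = −1, so ξ = 295.6/1 = 295.6 lbmol/h.
Outlet amounts (n = n₀ + ν ξ):
  M: 692.3 − 1(295.6) = 396.7
  Q: 717.7 − 1(295.6) = 422.1
  U: 0 + 1(295.6) = 295.6
  R: 0 + 1(295.6) = 295.6

296 lbmol/h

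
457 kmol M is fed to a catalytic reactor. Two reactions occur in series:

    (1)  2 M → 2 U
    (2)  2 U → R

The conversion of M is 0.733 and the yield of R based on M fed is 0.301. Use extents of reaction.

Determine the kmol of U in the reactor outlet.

59.9 kmol

Conversion of M: M consumed = 2ξ₁ = 0.733 × 457 → ξ₁ = 167.5 kmol.
Yield of R: 1ξ₂ / 457 = 0.301 → ξ₂ = 137.6 kmol.
Outlet amounts (n = n₀ + Σ ν·ξ):
  M: 457 − 2(167.5) = 122
  U: 0 + 2(167.5) − 2(137.6) = 59.87
  R: 0 + 1(137.6) = 137.6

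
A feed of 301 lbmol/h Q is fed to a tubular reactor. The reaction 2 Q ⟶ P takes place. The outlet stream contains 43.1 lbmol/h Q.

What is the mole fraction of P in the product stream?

For Q: n = n₀ − 2ξ → 43.1 = 301 − 2ξ, giving ξ = 128.9 lbmol/h.
Outlet amounts (n = n₀ + ν ξ):
  Q: 301 − 2(128.9) = 43.1
  P: 0 + 1(128.9) = 128.9
Total out = 172.1 lbmol/h; y_P = 128.9 / 172.1 = 0.7495.

0.749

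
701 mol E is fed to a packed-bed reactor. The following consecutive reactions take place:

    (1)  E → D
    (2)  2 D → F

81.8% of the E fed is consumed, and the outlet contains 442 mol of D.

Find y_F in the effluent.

0.103

Conversion of E: E consumed = 1ξ₁ = 0.818 × 701 → ξ₁ = 573.4 mol.
D balance: n_D = 0 + 1ξ₁ − 2ξ₂ = 442 → ξ₂ = (1·573.4 − 442)/2 = 65.71 mol.
Outlet amounts (n = n₀ + Σ ν·ξ):
  E: 701 − 1(573.4) = 127.6
  D: 0 + 1(573.4) − 2(65.71) = 442
  F: 0 + 1(65.71) = 65.71
Total out = 635.3 mol; y_F = 65.71 / 635.3 = 0.1034.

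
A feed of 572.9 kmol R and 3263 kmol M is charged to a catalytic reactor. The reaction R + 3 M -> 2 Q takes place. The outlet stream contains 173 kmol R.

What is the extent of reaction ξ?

For R: n = n₀ − 1ξ → 173 = 572.9 − 1ξ, giving ξ = 399.9 kmol.
Outlet amounts (n = n₀ + ν ξ):
  R: 572.9 − 1(399.9) = 173
  M: 3263 − 3(399.9) = 2063
  Q: 0 + 2(399.9) = 799.8

ξ = 400 kmol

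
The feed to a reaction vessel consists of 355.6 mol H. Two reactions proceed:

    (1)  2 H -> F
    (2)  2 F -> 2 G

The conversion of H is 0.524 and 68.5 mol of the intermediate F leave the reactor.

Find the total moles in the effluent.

262 mol

Conversion of H: H consumed = 2ξ₁ = 0.524 × 355.6 → ξ₁ = 93.17 mol.
F balance: n_F = 0 + 1ξ₁ − 2ξ₂ = 68.5 → ξ₂ = (1·93.17 − 68.5)/2 = 12.33 mol.
Outlet amounts (n = n₀ + Σ ν·ξ):
  H: 355.6 − 2(93.17) = 169.3
  F: 0 + 1(93.17) − 2(12.33) = 68.5
  G: 0 + 2(12.33) = 24.67
Total out = 169.3 + 68.5 + 24.67 = 262.4 mol.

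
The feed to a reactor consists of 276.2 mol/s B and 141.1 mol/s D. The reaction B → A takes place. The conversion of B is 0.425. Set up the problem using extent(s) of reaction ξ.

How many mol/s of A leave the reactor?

B reacted = 0.425 × 276.2 = 117.4 mol/s; ν_B = −1, so ξ = 117.4/1 = 117.4 mol/s.
Outlet amounts (n = n₀ + ν ξ):
  B: 276.2 − 1(117.4) = 158.8
  A: 0 + 1(117.4) = 117.4
  D: 141.1 (inert)

117 mol/s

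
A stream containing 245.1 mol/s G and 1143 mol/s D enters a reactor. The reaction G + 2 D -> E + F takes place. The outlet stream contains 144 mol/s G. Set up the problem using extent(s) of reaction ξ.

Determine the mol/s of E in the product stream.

101 mol/s

For G: n = n₀ − 1ξ → 144 = 245.1 − 1ξ, giving ξ = 101.1 mol/s.
Outlet amounts (n = n₀ + ν ξ):
  G: 245.1 − 1(101.1) = 144
  D: 1143 − 2(101.1) = 940.8
  E: 0 + 1(101.1) = 101.1
  F: 0 + 1(101.1) = 101.1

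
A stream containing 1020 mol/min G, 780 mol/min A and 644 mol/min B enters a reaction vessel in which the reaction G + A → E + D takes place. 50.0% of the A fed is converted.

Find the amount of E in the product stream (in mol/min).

A reacted = 0.5 × 780 = 390 mol/min; ν_A = −1, so ξ = 390/1 = 390 mol/min.
Outlet amounts (n = n₀ + ν ξ):
  G: 1020 − 1(390) = 630
  A: 780 − 1(390) = 390
  E: 0 + 1(390) = 390
  D: 0 + 1(390) = 390
  B: 644 (inert)

390 mol/min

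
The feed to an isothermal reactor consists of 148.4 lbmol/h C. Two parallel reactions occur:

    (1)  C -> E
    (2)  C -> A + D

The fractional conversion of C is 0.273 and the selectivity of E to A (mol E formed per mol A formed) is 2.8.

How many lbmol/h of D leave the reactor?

Conversion of C: C consumed = 0.273 × 148.4 = 40.51 lbmol/h = 1ξ₁ + 1ξ₂.
Selectivity: 1ξ₁ / (1ξ₂) = 2.8 → ξ₁ = 2.8 ξ₂.
Substitute: (1·2.8 + 1) ξ₂ = 40.51 → ξ₂ = 10.66 lbmol/h, ξ₁ = 29.85 lbmol/h.
Outlet amounts (n = n₀ + Σ ν·ξ):
  C: 148.4 − 1(29.85) − 1(10.66) = 107.9
  E: 0 + 1(29.85) = 29.85
  A: 0 + 1(10.66) = 10.66
  D: 0 + 1(10.66) = 10.66

10.7 lbmol/h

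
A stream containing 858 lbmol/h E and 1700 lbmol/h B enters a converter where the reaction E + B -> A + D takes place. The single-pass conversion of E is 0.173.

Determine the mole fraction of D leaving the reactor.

E reacted = 0.173 × 858 = 148.4 lbmol/h; ν_E = −1, so ξ = 148.4/1 = 148.4 lbmol/h.
Outlet amounts (n = n₀ + ν ξ):
  E: 858 − 1(148.4) = 709.6
  B: 1700 − 1(148.4) = 1552
  A: 0 + 1(148.4) = 148.4
  D: 0 + 1(148.4) = 148.4
Total out = 2558 lbmol/h; y_D = 148.4 / 2558 = 0.05803.

0.058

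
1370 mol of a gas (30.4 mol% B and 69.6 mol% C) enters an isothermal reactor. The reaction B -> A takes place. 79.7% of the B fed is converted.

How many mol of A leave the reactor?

332 mol

B reacted = 0.797 × 416.5 = 331.9 mol; ν_B = −1, so ξ = 331.9/1 = 331.9 mol.
Outlet amounts (n = n₀ + ν ξ):
  B: 416.5 − 1(331.9) = 84.55
  A: 0 + 1(331.9) = 331.9
  C: 953.5 (inert)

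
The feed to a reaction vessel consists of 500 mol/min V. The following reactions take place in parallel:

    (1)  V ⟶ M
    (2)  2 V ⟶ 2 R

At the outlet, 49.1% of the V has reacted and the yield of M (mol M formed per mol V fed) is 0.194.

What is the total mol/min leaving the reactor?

500 mol/min

Yield of M: 1ξ₁ / 500 = 0.194 → ξ₁ = 97 mol/min.
Conversion of V: 1ξ₁ + 2ξ₂ = 0.491 × 500 = 245.5 → ξ₂ = 74.25 mol/min.
Outlet amounts (n = n₀ + Σ ν·ξ):
  V: 500 − 1(97) − 2(74.25) = 254.5
  M: 0 + 1(97) = 97
  R: 0 + 2(74.25) = 148.5
Total out = 254.5 + 97 + 148.5 = 500 mol/min.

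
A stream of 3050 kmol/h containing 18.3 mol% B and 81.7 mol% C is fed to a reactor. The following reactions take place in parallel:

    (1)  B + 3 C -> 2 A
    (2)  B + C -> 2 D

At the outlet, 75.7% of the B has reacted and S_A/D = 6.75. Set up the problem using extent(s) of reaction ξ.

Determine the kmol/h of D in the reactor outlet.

Conversion of B: B consumed = 0.757 × 558.1 = 422.5 kmol/h = 1ξ₁ + 1ξ₂.
Selectivity: 2ξ₁ / (2ξ₂) = 6.75 → ξ₁ = 6.75 ξ₂.
Substitute: (1·6.75 + 1) ξ₂ = 422.5 → ξ₂ = 54.52 kmol/h, ξ₁ = 368 kmol/h.
Outlet amounts (n = n₀ + Σ ν·ξ):
  B: 558.1 − 1(368) − 1(54.52) = 135.6
  C: 2492 − 3(368) − 1(54.52) = 1333
  A: 0 + 2(368) = 736
  D: 0 + 2(54.52) = 109

109 kmol/h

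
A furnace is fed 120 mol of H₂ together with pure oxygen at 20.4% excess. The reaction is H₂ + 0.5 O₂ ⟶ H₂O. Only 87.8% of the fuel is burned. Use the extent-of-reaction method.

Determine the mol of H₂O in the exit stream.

Stoichiometric O₂ = 0.5 × 120 = 60 mol; O₂ fed = 60 × 1.204 = 72.24 mol.
Fuel reacted = 0.878 × 120 → ξ = 105.4 mol.
Outlet (n = n₀ + ν ξ):
  H₂: 120 − 1(105.4) = 14.64
  O₂: 72.24 − 0.5(105.4) = 19.56
  H₂O: 0 + 1(105.4) = 105.4

105 mol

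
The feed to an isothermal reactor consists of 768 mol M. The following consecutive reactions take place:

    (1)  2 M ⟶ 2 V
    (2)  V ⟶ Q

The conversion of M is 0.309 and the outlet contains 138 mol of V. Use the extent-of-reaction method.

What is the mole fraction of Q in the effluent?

Conversion of M: M consumed = 2ξ₁ = 0.309 × 768 → ξ₁ = 118.7 mol.
V balance: n_V = 0 + 2ξ₁ − 1ξ₂ = 138 → ξ₂ = (2·118.7 − 138)/1 = 99.31 mol.
Outlet amounts (n = n₀ + Σ ν·ξ):
  M: 768 − 2(118.7) = 530.7
  V: 0 + 2(118.7) − 1(99.31) = 138
  Q: 0 + 1(99.31) = 99.31
Total out = 768 mol; y_Q = 99.31 / 768 = 0.1293.

0.129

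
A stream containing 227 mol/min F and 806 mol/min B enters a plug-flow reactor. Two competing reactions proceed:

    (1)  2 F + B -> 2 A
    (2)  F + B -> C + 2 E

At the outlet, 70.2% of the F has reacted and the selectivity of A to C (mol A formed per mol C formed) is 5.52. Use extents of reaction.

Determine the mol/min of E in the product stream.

Conversion of F: F consumed = 0.702 × 227 = 159.4 mol/min = 2ξ₁ + 1ξ₂.
Selectivity: 2ξ₁ / (1ξ₂) = 5.52 → ξ₁ = 2.76 ξ₂.
Substitute: (2·2.76 + 1) ξ₂ = 159.4 → ξ₂ = 24.44 mol/min, ξ₁ = 67.46 mol/min.
Outlet amounts (n = n₀ + Σ ν·ξ):
  F: 227 − 2(67.46) − 1(24.44) = 67.65
  B: 806 − 1(67.46) − 1(24.44) = 714.1
  A: 0 + 2(67.46) = 134.9
  C: 0 + 1(24.44) = 24.44
  E: 0 + 2(24.44) = 48.88

48.9 mol/min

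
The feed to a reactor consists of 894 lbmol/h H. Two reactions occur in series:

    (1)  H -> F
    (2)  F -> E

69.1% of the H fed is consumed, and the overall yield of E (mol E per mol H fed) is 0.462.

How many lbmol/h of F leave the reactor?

205 lbmol/h

Conversion of H: H consumed = 1ξ₁ = 0.691 × 894 → ξ₁ = 617.8 lbmol/h.
Yield of E: 1ξ₂ / 894 = 0.462 → ξ₂ = 413 lbmol/h.
Outlet amounts (n = n₀ + Σ ν·ξ):
  H: 894 − 1(617.8) = 276.2
  F: 0 + 1(617.8) − 1(413) = 204.7
  E: 0 + 1(413) = 413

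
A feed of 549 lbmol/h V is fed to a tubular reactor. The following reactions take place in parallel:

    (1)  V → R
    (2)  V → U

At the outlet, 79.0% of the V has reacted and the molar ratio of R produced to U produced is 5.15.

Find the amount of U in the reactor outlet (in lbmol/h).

Conversion of V: V consumed = 0.79 × 549 = 433.7 lbmol/h = 1ξ₁ + 1ξ₂.
Selectivity: 1ξ₁ / (1ξ₂) = 5.15 → ξ₁ = 5.15 ξ₂.
Substitute: (1·5.15 + 1) ξ₂ = 433.7 → ξ₂ = 70.52 lbmol/h, ξ₁ = 363.2 lbmol/h.
Outlet amounts (n = n₀ + Σ ν·ξ):
  V: 549 − 1(363.2) − 1(70.52) = 115.3
  R: 0 + 1(363.2) = 363.2
  U: 0 + 1(70.52) = 70.52

70.5 lbmol/h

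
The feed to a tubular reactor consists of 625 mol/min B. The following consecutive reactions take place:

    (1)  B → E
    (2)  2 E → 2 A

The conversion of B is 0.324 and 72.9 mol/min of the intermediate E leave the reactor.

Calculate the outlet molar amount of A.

Conversion of B: B consumed = 1ξ₁ = 0.324 × 625 → ξ₁ = 202.5 mol/min.
E balance: n_E = 0 + 1ξ₁ − 2ξ₂ = 72.9 → ξ₂ = (1·202.5 − 72.9)/2 = 64.8 mol/min.
Outlet amounts (n = n₀ + Σ ν·ξ):
  B: 625 − 1(202.5) = 422.5
  E: 0 + 1(202.5) − 2(64.8) = 72.9
  A: 0 + 2(64.8) = 129.6

130 mol/min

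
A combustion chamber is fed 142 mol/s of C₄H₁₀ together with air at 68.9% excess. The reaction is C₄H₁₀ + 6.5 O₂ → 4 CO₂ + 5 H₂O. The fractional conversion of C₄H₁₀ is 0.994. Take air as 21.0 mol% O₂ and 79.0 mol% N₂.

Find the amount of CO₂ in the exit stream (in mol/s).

Stoichiometric O₂ = 6.5 × 142 = 923 mol/s; O₂ fed = 923 × 1.689 = 1559 mol/s.
N₂ fed = 1559 × 79/21 = 5865 mol/s.
Fuel reacted = 0.994 × 142 → ξ = 141.1 mol/s.
Outlet (n = n₀ + ν ξ):
  C₄H₁₀: 142 − 1(141.1) = 0.852
  O₂: 1559 − 6.5(141.1) = 641.5
  N₂: 5865 (inert)
  CO₂: 0 + 4(141.1) = 564.6
  H₂O: 0 + 5(141.1) = 705.7

565 mol/s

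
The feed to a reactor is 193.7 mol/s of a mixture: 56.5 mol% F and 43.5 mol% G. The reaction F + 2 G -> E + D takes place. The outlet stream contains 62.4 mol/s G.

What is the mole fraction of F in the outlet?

For G: n = n₀ − 2ξ → 62.4 = 84.26 − 2ξ, giving ξ = 10.93 mol/s.
Outlet amounts (n = n₀ + ν ξ):
  F: 109.4 − 1(10.93) = 98.51
  G: 84.26 − 2(10.93) = 62.4
  E: 0 + 1(10.93) = 10.93
  D: 0 + 1(10.93) = 10.93
Total out = 182.8 mol/s; y_F = 98.51 / 182.8 = 0.539.

0.539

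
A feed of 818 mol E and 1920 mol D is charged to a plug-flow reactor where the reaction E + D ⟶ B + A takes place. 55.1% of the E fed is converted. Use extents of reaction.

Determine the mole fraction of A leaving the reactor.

0.165

E reacted = 0.551 × 818 = 450.7 mol; ν_E = −1, so ξ = 450.7/1 = 450.7 mol.
Outlet amounts (n = n₀ + ν ξ):
  E: 818 − 1(450.7) = 367.3
  D: 1920 − 1(450.7) = 1469
  B: 0 + 1(450.7) = 450.7
  A: 0 + 1(450.7) = 450.7
Total out = 2738 mol; y_A = 450.7 / 2738 = 0.1646.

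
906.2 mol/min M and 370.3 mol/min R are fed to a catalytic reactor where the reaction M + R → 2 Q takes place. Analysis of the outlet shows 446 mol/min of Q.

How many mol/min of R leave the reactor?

147 mol/min

For Q: n = n₀ + 2ξ → 446 = 0 + 2ξ, giving ξ = 223 mol/min.
Outlet amounts (n = n₀ + ν ξ):
  M: 906.2 − 1(223) = 683.2
  R: 370.3 − 1(223) = 147.3
  Q: 0 + 2(223) = 446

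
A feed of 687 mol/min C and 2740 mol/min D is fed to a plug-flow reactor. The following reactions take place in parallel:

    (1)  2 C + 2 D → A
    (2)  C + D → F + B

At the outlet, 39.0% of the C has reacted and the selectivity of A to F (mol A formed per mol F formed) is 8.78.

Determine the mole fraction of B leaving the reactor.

Conversion of C: C consumed = 0.39 × 687 = 267.9 mol/min = 2ξ₁ + 1ξ₂.
Selectivity: 1ξ₁ / (1ξ₂) = 8.78 → ξ₁ = 8.78 ξ₂.
Substitute: (2·8.78 + 1) ξ₂ = 267.9 → ξ₂ = 14.44 mol/min, ξ₁ = 126.7 mol/min.
Outlet amounts (n = n₀ + Σ ν·ξ):
  C: 687 − 2(126.7) − 1(14.44) = 419.1
  D: 2740 − 2(126.7) − 1(14.44) = 2472
  A: 0 + 1(126.7) = 126.7
  F: 0 + 1(14.44) = 14.44
  B: 0 + 1(14.44) = 14.44
Total out = 3047 mol/min; y_B = 14.44 / 3047 = 0.004738.

0.00474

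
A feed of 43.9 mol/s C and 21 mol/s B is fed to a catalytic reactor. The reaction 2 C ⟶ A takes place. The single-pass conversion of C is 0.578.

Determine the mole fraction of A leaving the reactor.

0.243

C reacted = 0.578 × 43.9 = 25.37 mol/s; ν_C = −2, so ξ = 25.37/2 = 12.69 mol/s.
Outlet amounts (n = n₀ + ν ξ):
  C: 43.9 − 2(12.69) = 18.53
  A: 0 + 1(12.69) = 12.69
  B: 21 (inert)
Total out = 52.21 mol/s; y_A = 12.69 / 52.21 = 0.243.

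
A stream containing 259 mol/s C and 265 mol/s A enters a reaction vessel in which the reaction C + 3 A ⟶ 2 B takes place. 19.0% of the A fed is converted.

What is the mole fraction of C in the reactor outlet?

0.494

A reacted = 0.19 × 265 = 50.35 mol/s; ν_A = −3, so ξ = 50.35/3 = 16.78 mol/s.
Outlet amounts (n = n₀ + ν ξ):
  C: 259 − 1(16.78) = 242.2
  A: 265 − 3(16.78) = 214.6
  B: 0 + 2(16.78) = 33.57
Total out = 490.4 mol/s; y_C = 242.2 / 490.4 = 0.4939.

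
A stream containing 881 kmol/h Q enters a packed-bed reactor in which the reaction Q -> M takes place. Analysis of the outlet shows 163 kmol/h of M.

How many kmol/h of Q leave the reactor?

For M: n = n₀ + 1ξ → 163 = 0 + 1ξ, giving ξ = 163 kmol/h.
Outlet amounts (n = n₀ + ν ξ):
  Q: 881 − 1(163) = 718
  M: 0 + 1(163) = 163

718 kmol/h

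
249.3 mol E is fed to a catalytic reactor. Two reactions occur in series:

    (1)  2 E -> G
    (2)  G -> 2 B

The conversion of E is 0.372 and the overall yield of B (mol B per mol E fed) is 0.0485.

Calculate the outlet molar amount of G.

Conversion of E: E consumed = 2ξ₁ = 0.372 × 249.3 → ξ₁ = 46.37 mol.
Yield of B: 2ξ₂ / 249.3 = 0.0485 → ξ₂ = 6.046 mol.
Outlet amounts (n = n₀ + Σ ν·ξ):
  E: 249.3 − 2(46.37) = 156.6
  G: 0 + 1(46.37) − 1(6.046) = 40.32
  B: 0 + 2(6.046) = 12.09

40.3 mol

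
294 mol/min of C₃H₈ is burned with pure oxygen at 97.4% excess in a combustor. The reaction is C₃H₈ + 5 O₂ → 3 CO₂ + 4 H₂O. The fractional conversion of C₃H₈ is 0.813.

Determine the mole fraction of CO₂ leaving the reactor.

0.209

Stoichiometric O₂ = 5 × 294 = 1470 mol/min; O₂ fed = 1470 × 1.974 = 2902 mol/min.
Fuel reacted = 0.813 × 294 → ξ = 239 mol/min.
Outlet (n = n₀ + ν ξ):
  C₃H₈: 294 − 1(239) = 54.98
  O₂: 2902 − 5(239) = 1707
  CO₂: 0 + 3(239) = 717.1
  H₂O: 0 + 4(239) = 956.1
Total out = 3435 mol/min; y_CO₂ = 717.1 / 3435 = 0.2088.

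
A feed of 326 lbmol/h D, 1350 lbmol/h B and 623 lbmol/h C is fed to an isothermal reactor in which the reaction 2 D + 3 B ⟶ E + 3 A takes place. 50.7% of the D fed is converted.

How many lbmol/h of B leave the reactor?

1100 lbmol/h

D reacted = 0.507 × 326 = 165.3 lbmol/h; ν_D = −2, so ξ = 165.3/2 = 82.64 lbmol/h.
Outlet amounts (n = n₀ + ν ξ):
  D: 326 − 2(82.64) = 160.7
  B: 1350 − 3(82.64) = 1102
  E: 0 + 1(82.64) = 82.64
  A: 0 + 3(82.64) = 247.9
  C: 623 (inert)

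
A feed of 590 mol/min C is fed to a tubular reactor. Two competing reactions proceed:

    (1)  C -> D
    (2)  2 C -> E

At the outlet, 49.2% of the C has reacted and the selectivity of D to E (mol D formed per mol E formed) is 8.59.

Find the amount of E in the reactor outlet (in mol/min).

27.4 mol/min

Conversion of C: C consumed = 0.492 × 590 = 290.3 mol/min = 1ξ₁ + 2ξ₂.
Selectivity: 1ξ₁ / (1ξ₂) = 8.59 → ξ₁ = 8.59 ξ₂.
Substitute: (1·8.59 + 2) ξ₂ = 290.3 → ξ₂ = 27.41 mol/min, ξ₁ = 235.5 mol/min.
Outlet amounts (n = n₀ + Σ ν·ξ):
  C: 590 − 1(235.5) − 2(27.41) = 299.7
  D: 0 + 1(235.5) = 235.5
  E: 0 + 1(27.41) = 27.41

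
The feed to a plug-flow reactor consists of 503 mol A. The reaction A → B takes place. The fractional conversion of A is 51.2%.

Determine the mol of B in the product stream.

258 mol

A reacted = 0.512 × 503 = 257.5 mol; ν_A = −1, so ξ = 257.5/1 = 257.5 mol.
Outlet amounts (n = n₀ + ν ξ):
  A: 503 − 1(257.5) = 245.5
  B: 0 + 1(257.5) = 257.5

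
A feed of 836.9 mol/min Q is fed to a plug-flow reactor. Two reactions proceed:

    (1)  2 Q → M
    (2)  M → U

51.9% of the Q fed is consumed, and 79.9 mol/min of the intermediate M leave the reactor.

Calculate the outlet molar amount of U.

137 mol/min

Conversion of Q: Q consumed = 2ξ₁ = 0.519 × 836.9 → ξ₁ = 217.2 mol/min.
M balance: n_M = 0 + 1ξ₁ − 1ξ₂ = 79.9 → ξ₂ = (1·217.2 − 79.9)/1 = 137.3 mol/min.
Outlet amounts (n = n₀ + Σ ν·ξ):
  Q: 836.9 − 2(217.2) = 402.5
  M: 0 + 1(217.2) − 1(137.3) = 79.9
  U: 0 + 1(137.3) = 137.3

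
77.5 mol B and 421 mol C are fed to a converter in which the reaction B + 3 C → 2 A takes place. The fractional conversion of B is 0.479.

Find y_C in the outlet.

B reacted = 0.479 × 77.5 = 37.12 mol; ν_B = −1, so ξ = 37.12/1 = 37.12 mol.
Outlet amounts (n = n₀ + ν ξ):
  B: 77.5 − 1(37.12) = 40.38
  C: 421 − 3(37.12) = 309.6
  A: 0 + 2(37.12) = 74.24
Total out = 424.3 mol; y_C = 309.6 / 424.3 = 0.7298.

0.73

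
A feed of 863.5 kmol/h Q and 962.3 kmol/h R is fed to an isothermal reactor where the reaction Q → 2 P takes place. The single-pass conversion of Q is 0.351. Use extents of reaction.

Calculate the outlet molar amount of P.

606 kmol/h

Q reacted = 0.351 × 863.5 = 303.1 kmol/h; ν_Q = −1, so ξ = 303.1/1 = 303.1 kmol/h.
Outlet amounts (n = n₀ + ν ξ):
  Q: 863.5 − 1(303.1) = 560.4
  P: 0 + 2(303.1) = 606.2
  R: 962.3 (inert)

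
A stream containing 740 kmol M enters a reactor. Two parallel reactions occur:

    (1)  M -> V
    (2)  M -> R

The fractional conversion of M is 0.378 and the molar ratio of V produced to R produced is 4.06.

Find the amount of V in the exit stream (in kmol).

224 kmol

Conversion of M: M consumed = 0.378 × 740 = 279.7 kmol = 1ξ₁ + 1ξ₂.
Selectivity: 1ξ₁ / (1ξ₂) = 4.06 → ξ₁ = 4.06 ξ₂.
Substitute: (1·4.06 + 1) ξ₂ = 279.7 → ξ₂ = 55.28 kmol, ξ₁ = 224.4 kmol.
Outlet amounts (n = n₀ + Σ ν·ξ):
  M: 740 − 1(224.4) − 1(55.28) = 460.3
  V: 0 + 1(224.4) = 224.4
  R: 0 + 1(55.28) = 55.28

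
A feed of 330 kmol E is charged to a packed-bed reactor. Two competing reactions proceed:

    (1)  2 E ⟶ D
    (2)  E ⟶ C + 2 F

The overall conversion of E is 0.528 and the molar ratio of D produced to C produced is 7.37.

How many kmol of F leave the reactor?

Conversion of E: E consumed = 0.528 × 330 = 174.2 kmol = 2ξ₁ + 1ξ₂.
Selectivity: 1ξ₁ / (1ξ₂) = 7.37 → ξ₁ = 7.37 ξ₂.
Substitute: (2·7.37 + 1) ξ₂ = 174.2 → ξ₂ = 11.07 kmol, ξ₁ = 81.59 kmol.
Outlet amounts (n = n₀ + Σ ν·ξ):
  E: 330 − 2(81.59) − 1(11.07) = 155.8
  D: 0 + 1(81.59) = 81.59
  C: 0 + 1(11.07) = 11.07
  F: 0 + 2(11.07) = 22.14

22.1 kmol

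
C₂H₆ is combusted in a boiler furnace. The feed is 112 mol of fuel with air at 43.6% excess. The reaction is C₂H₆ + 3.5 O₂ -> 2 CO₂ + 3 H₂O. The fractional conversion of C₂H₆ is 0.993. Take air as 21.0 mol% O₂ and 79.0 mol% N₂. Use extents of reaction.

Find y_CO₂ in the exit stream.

Stoichiometric O₂ = 3.5 × 112 = 392 mol; O₂ fed = 392 × 1.436 = 562.9 mol.
N₂ fed = 562.9 × 79/21 = 2118 mol.
Fuel reacted = 0.993 × 112 → ξ = 111.2 mol.
Outlet (n = n₀ + ν ξ):
  C₂H₆: 112 − 1(111.2) = 0.784
  O₂: 562.9 − 3.5(111.2) = 173.7
  N₂: 2118 (inert)
  CO₂: 0 + 2(111.2) = 222.4
  H₂O: 0 + 3(111.2) = 333.6
Total out = 2848 mol; y_CO₂ = 222.4 / 2848 = 0.0781.

0.0781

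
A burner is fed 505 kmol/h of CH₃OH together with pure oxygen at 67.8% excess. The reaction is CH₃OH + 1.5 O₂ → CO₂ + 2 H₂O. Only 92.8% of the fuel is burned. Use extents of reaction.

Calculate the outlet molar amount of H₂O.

937 kmol/h

Stoichiometric O₂ = 1.5 × 505 = 757.5 kmol/h; O₂ fed = 757.5 × 1.678 = 1271 kmol/h.
Fuel reacted = 0.928 × 505 → ξ = 468.6 kmol/h.
Outlet (n = n₀ + ν ξ):
  CH₃OH: 505 − 1(468.6) = 36.36
  O₂: 1271 − 1.5(468.6) = 568.1
  CO₂: 0 + 1(468.6) = 468.6
  H₂O: 0 + 2(468.6) = 937.3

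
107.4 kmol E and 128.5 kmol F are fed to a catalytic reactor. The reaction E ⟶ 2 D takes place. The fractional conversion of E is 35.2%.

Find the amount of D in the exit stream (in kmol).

75.6 kmol

E reacted = 0.352 × 107.4 = 37.8 kmol; ν_E = −1, so ξ = 37.8/1 = 37.8 kmol.
Outlet amounts (n = n₀ + ν ξ):
  E: 107.4 − 1(37.8) = 69.6
  D: 0 + 2(37.8) = 75.61
  F: 128.5 (inert)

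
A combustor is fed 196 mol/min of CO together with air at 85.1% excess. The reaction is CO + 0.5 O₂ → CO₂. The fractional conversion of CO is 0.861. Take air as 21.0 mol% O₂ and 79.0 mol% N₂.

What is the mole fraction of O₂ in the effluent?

Stoichiometric O₂ = 0.5 × 196 = 98 mol/min; O₂ fed = 98 × 1.851 = 181.4 mol/min.
N₂ fed = 181.4 × 79/21 = 682.4 mol/min.
Fuel reacted = 0.861 × 196 → ξ = 168.8 mol/min.
Outlet (n = n₀ + ν ξ):
  CO: 196 − 1(168.8) = 27.24
  O₂: 181.4 − 0.5(168.8) = 97.02
  N₂: 682.4 (inert)
  CO₂: 0 + 1(168.8) = 168.8
Total out = 975.4 mol/min; y_O₂ = 97.02 / 975.4 = 0.09946.

0.0995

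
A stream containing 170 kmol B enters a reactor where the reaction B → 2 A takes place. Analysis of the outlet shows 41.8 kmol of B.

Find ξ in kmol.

ξ = 128 kmol

For B: n = n₀ − 1ξ → 41.8 = 170 − 1ξ, giving ξ = 128.2 kmol.
Outlet amounts (n = n₀ + ν ξ):
  B: 170 − 1(128.2) = 41.8
  A: 0 + 2(128.2) = 256.4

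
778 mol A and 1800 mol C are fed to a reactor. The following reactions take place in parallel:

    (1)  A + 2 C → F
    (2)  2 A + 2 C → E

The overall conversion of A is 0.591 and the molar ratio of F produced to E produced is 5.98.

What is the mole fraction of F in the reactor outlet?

0.201

Conversion of A: A consumed = 0.591 × 778 = 459.8 mol = 1ξ₁ + 2ξ₂.
Selectivity: 1ξ₁ / (1ξ₂) = 5.98 → ξ₁ = 5.98 ξ₂.
Substitute: (1·5.98 + 2) ξ₂ = 459.8 → ξ₂ = 57.62 mol, ξ₁ = 344.6 mol.
Outlet amounts (n = n₀ + Σ ν·ξ):
  A: 778 − 1(344.6) − 2(57.62) = 318.2
  C: 1800 − 2(344.6) − 2(57.62) = 995.6
  F: 0 + 1(344.6) = 344.6
  E: 0 + 1(57.62) = 57.62
Total out = 1716 mol; y_F = 344.6 / 1716 = 0.2008.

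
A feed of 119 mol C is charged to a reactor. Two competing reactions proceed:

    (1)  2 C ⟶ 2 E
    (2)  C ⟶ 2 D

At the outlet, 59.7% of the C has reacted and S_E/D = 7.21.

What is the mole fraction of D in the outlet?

0.0745

Conversion of C: C consumed = 0.597 × 119 = 71.04 mol = 2ξ₁ + 1ξ₂.
Selectivity: 2ξ₁ / (2ξ₂) = 7.21 → ξ₁ = 7.21 ξ₂.
Substitute: (2·7.21 + 1) ξ₂ = 71.04 → ξ₂ = 4.607 mol, ξ₁ = 33.22 mol.
Outlet amounts (n = n₀ + Σ ν·ξ):
  C: 119 − 2(33.22) − 1(4.607) = 47.96
  E: 0 + 2(33.22) = 66.44
  D: 0 + 2(4.607) = 9.214
Total out = 123.6 mol; y_D = 9.214 / 123.6 = 0.07455.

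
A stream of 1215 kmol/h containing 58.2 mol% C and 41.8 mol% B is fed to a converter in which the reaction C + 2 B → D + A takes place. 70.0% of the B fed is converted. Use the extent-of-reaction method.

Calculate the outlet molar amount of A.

178 kmol/h

B reacted = 0.7 × 507.9 = 355.5 kmol/h; ν_B = −2, so ξ = 355.5/2 = 177.8 kmol/h.
Outlet amounts (n = n₀ + ν ξ):
  C: 707.1 − 1(177.8) = 529.4
  B: 507.9 − 2(177.8) = 152.4
  D: 0 + 1(177.8) = 177.8
  A: 0 + 1(177.8) = 177.8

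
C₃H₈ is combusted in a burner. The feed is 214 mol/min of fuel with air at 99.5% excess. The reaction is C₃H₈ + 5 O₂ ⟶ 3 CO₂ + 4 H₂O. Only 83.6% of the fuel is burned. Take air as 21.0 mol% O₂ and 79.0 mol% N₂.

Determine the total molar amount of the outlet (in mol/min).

Stoichiometric O₂ = 5 × 214 = 1070 mol/min; O₂ fed = 1070 × 1.995 = 2135 mol/min.
N₂ fed = 2135 × 79/21 = 8030 mol/min.
Fuel reacted = 0.836 × 214 → ξ = 178.9 mol/min.
Outlet (n = n₀ + ν ξ):
  C₃H₈: 214 − 1(178.9) = 35.1
  O₂: 2135 − 5(178.9) = 1240
  N₂: 8030 (inert)
  CO₂: 0 + 3(178.9) = 536.7
  H₂O: 0 + 4(178.9) = 715.6
Total out = 35.1 + 1240 + 8030 + 536.7 + 715.6 = 10560 mol/min.

10600 mol/min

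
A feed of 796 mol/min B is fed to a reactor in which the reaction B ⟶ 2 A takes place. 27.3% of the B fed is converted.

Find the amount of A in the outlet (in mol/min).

B reacted = 0.273 × 796 = 217.3 mol/min; ν_B = −1, so ξ = 217.3/1 = 217.3 mol/min.
Outlet amounts (n = n₀ + ν ξ):
  B: 796 − 1(217.3) = 578.7
  A: 0 + 2(217.3) = 434.6

435 mol/min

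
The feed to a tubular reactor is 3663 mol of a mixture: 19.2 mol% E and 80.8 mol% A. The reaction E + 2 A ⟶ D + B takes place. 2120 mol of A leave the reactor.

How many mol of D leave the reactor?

420 mol

For A: n = n₀ − 2ξ → 2120 = 2960 − 2ξ, giving ξ = 419.9 mol.
Outlet amounts (n = n₀ + ν ξ):
  E: 703.3 − 1(419.9) = 283.4
  A: 2960 − 2(419.9) = 2120
  D: 0 + 1(419.9) = 419.9
  B: 0 + 1(419.9) = 419.9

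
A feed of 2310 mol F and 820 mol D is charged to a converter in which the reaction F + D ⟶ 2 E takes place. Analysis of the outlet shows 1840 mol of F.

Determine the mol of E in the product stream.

940 mol

For F: n = n₀ − 1ξ → 1840 = 2310 − 1ξ, giving ξ = 470 mol.
Outlet amounts (n = n₀ + ν ξ):
  F: 2310 − 1(470) = 1840
  D: 820 − 1(470) = 350
  E: 0 + 2(470) = 940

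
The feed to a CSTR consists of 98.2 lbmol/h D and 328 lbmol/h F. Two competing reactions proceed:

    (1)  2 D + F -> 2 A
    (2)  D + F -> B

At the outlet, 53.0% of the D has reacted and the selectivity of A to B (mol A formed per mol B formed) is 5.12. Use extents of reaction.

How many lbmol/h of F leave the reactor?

Conversion of D: D consumed = 0.53 × 98.2 = 52.05 lbmol/h = 2ξ₁ + 1ξ₂.
Selectivity: 2ξ₁ / (1ξ₂) = 5.12 → ξ₁ = 2.56 ξ₂.
Substitute: (2·2.56 + 1) ξ₂ = 52.05 → ξ₂ = 8.504 lbmol/h, ξ₁ = 21.77 lbmol/h.
Outlet amounts (n = n₀ + Σ ν·ξ):
  D: 98.2 − 2(21.77) − 1(8.504) = 46.15
  F: 328 − 1(21.77) − 1(8.504) = 297.7
  A: 0 + 2(21.77) = 43.54
  B: 0 + 1(8.504) = 8.504

298 lbmol/h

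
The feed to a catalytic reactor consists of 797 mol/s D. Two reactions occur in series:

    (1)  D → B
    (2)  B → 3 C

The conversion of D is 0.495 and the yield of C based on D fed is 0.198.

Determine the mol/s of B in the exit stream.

Conversion of D: D consumed = 1ξ₁ = 0.495 × 797 → ξ₁ = 394.5 mol/s.
Yield of C: 3ξ₂ / 797 = 0.198 → ξ₂ = 52.6 mol/s.
Outlet amounts (n = n₀ + Σ ν·ξ):
  D: 797 − 1(394.5) = 402.5
  B: 0 + 1(394.5) − 1(52.6) = 341.9
  C: 0 + 3(52.6) = 157.8

342 mol/s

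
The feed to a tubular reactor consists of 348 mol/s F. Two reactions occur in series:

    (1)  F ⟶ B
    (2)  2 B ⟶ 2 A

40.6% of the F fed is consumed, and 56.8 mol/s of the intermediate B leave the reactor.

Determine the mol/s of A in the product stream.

84.5 mol/s

Conversion of F: F consumed = 1ξ₁ = 0.406 × 348 → ξ₁ = 141.3 mol/s.
B balance: n_B = 0 + 1ξ₁ − 2ξ₂ = 56.8 → ξ₂ = (1·141.3 − 56.8)/2 = 42.24 mol/s.
Outlet amounts (n = n₀ + Σ ν·ξ):
  F: 348 − 1(141.3) = 206.7
  B: 0 + 1(141.3) − 2(42.24) = 56.8
  A: 0 + 2(42.24) = 84.49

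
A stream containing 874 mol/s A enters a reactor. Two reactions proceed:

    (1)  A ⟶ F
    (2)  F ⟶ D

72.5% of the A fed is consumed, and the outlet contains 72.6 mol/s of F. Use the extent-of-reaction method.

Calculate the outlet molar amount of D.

Conversion of A: A consumed = 1ξ₁ = 0.725 × 874 → ξ₁ = 633.6 mol/s.
F balance: n_F = 0 + 1ξ₁ − 1ξ₂ = 72.6 → ξ₂ = (1·633.6 − 72.6)/1 = 561 mol/s.
Outlet amounts (n = n₀ + Σ ν·ξ):
  A: 874 − 1(633.6) = 240.4
  F: 0 + 1(633.6) − 1(561) = 72.6
  D: 0 + 1(561) = 561

561 mol/s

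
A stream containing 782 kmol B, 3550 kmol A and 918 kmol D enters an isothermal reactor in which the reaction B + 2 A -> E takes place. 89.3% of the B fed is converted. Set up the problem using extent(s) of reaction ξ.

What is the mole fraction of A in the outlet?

0.559

B reacted = 0.893 × 782 = 698.3 kmol; ν_B = −1, so ξ = 698.3/1 = 698.3 kmol.
Outlet amounts (n = n₀ + ν ξ):
  B: 782 − 1(698.3) = 83.67
  A: 3550 − 2(698.3) = 2153
  E: 0 + 1(698.3) = 698.3
  D: 918 (inert)
Total out = 3853 kmol; y_A = 2153 / 3853 = 0.5588.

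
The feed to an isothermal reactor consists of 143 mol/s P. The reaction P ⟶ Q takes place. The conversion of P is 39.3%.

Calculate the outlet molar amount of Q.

P reacted = 0.393 × 143 = 56.2 mol/s; ν_P = −1, so ξ = 56.2/1 = 56.2 mol/s.
Outlet amounts (n = n₀ + ν ξ):
  P: 143 − 1(56.2) = 86.8
  Q: 0 + 1(56.2) = 56.2

56.2 mol/s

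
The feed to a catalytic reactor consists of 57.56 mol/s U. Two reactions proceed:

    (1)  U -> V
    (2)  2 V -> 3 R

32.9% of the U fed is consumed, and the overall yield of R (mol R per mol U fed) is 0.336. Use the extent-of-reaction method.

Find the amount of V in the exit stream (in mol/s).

Conversion of U: U consumed = 1ξ₁ = 0.329 × 57.56 → ξ₁ = 18.94 mol/s.
Yield of R: 3ξ₂ / 57.56 = 0.336 → ξ₂ = 6.447 mol/s.
Outlet amounts (n = n₀ + Σ ν·ξ):
  U: 57.56 − 1(18.94) = 38.62
  V: 0 + 1(18.94) − 2(6.447) = 6.044
  R: 0 + 3(6.447) = 19.34

6.04 mol/s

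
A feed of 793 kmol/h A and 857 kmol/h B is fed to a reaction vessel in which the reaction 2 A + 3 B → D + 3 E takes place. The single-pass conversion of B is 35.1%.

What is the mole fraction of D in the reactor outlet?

B reacted = 0.351 × 857 = 300.8 kmol/h; ν_B = −3, so ξ = 300.8/3 = 100.3 kmol/h.
Outlet amounts (n = n₀ + ν ξ):
  A: 793 − 2(100.3) = 592.5
  B: 857 − 3(100.3) = 556.2
  D: 0 + 1(100.3) = 100.3
  E: 0 + 3(100.3) = 300.8
Total out = 1550 kmol/h; y_D = 100.3 / 1550 = 0.0647.

0.0647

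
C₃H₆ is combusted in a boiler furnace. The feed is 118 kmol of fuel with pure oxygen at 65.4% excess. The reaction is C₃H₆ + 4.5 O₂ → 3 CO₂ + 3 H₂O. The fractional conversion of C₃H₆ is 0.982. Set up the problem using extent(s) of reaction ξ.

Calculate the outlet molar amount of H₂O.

348 kmol

Stoichiometric O₂ = 4.5 × 118 = 531 kmol; O₂ fed = 531 × 1.654 = 878.3 kmol.
Fuel reacted = 0.982 × 118 → ξ = 115.9 kmol.
Outlet (n = n₀ + ν ξ):
  C₃H₆: 118 − 1(115.9) = 2.124
  O₂: 878.3 − 4.5(115.9) = 356.8
  CO₂: 0 + 3(115.9) = 347.6
  H₂O: 0 + 3(115.9) = 347.6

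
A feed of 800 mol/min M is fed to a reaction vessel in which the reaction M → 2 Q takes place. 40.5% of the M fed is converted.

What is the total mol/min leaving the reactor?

1120 mol/min

M reacted = 0.405 × 800 = 324 mol/min; ν_M = −1, so ξ = 324/1 = 324 mol/min.
Outlet amounts (n = n₀ + ν ξ):
  M: 800 − 1(324) = 476
  Q: 0 + 2(324) = 648
Total out = 476 + 648 = 1124 mol/min.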